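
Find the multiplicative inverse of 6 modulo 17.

3

By the extended Euclidean algorithm:
17 = 2×6 + 5
6 = 1×5 + 1
5 = 5×1 + 0
gcd(6, 17) = 1, so the inverse exists.
Back-substitute for 1:
1 = 1×6 − 1×5
  = −1×17 + 3×6
So 6⁻¹ ≡ 3 (mod 17).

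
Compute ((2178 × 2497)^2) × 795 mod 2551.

2178 × 2497 = 5438466 ≡ 2285 (mod 2551)
(2285)^2 ≡ 1879 (mod 2551)
1879 × 795 = 1493805 ≡ 1470 (mod 2551)

1470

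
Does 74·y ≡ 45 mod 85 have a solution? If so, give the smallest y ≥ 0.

50

gcd(74, 85) = 1, so a unique solution mod 85 exists.
74⁻¹ ≡ 54 (mod 85).
y ≡ 54·45 ≡ 50 (mod 85).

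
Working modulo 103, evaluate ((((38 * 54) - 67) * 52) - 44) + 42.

12

38 * 54 = 2052 ≡ 95 (mod 103)
95 - 67 = 28
28 * 52 = 1456 ≡ 14 (mod 103)
14 - 44 = -30 ≡ 73 (mod 103)
73 + 42 = 115 ≡ 12 (mod 103)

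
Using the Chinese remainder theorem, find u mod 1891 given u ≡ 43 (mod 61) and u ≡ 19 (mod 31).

61⁻¹ mod 31: 61·30 ≡ 1 (mod 31), so 61⁻¹ ≡ 30.
u = 43 + 61·((19 − 43)·30 mod 31) = 43 + 61·24 = 1507.

1507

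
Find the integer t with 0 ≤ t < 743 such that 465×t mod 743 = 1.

596

Apply the Euclidean algorithm and back-substitute:
743 = 1*465 + 278
465 = 1*278 + 187
278 = 1*187 + 91
187 = 2*91 + 5
91 = 18*5 + 1
5 = 5*1 + 0
gcd(465, 743) = 1, so the inverse exists.
Back-substitute for 1:
1 = 1*91 − 18*5
  = −18*187 + 37*91
  = 37*278 − 55*187
  = −55*465 + 92*278
  = 92*743 − 147*465
So 465⁻¹ ≡ −147 ≡ 596 (mod 743).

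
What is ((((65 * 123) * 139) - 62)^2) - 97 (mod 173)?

20

65 * 123 = 7995 ≡ 37 (mod 173)
37 * 139 = 5143 ≡ 126 (mod 173)
126 - 62 = 64
(64)^2 ≡ 117 (mod 173)
117 - 97 = 20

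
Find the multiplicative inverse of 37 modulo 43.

7

43 = 1×37 + 6
37 = 6×6 + 1
6 = 6×1 + 0
gcd(37, 43) = 1, so the inverse exists.
Back-substitute for 1:
1 = 1×37 − 6×6
  = −6×43 + 7×37
So 37⁻¹ ≡ 7 (mod 43).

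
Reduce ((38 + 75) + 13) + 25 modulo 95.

56

38 + 75 = 113 ≡ 18 (mod 95)
18 + 13 = 31
31 + 25 = 56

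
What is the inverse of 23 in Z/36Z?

11

36 = 1*23 + 13
23 = 1*13 + 10
13 = 1*10 + 3
10 = 3*3 + 1
3 = 3*1 + 0
gcd(23, 36) = 1, so the inverse exists.
Bézout: 1 = −7*36 + 11*23.
So 23⁻¹ ≡ 11 (mod 36).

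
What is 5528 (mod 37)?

15

5528 = 149·37 + 15, so 5528 ≡ 15 (mod 37).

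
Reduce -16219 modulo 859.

-16219 = -19·859 + 102, so -16219 ≡ 102 (mod 859).

102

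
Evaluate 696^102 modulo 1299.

102 in binary is 1100110, i.e. 102 = 64 + 32 + 4 + 2.
696^1 ≡ 696 (mod 1299)
696^2 ≡ 696^2 = 484416 ≡ 1188 (mod 1299)
696^4 ≡ 1188^2 = 1411344 ≡ 630 (mod 1299)
696^8 ≡ 630^2 = 396900 ≡ 705 (mod 1299)
696^16 ≡ 705^2 = 497025 ≡ 807 (mod 1299)
696^32 ≡ 807^2 = 651249 ≡ 450 (mod 1299)
696^64 ≡ 450^2 = 202500 ≡ 1155 (mod 1299)
696^102 = 696^64 · 696^32 · 696^4 · 696^2 ≡ 1155 · 450 · 630 · 1188 (mod 1299).
Accumulate the product:
1155 · 450 = 519750 ≡ 150
150 · 630 = 94500 ≡ 972
972 · 1188 = 1154736 ≡ 1224

1224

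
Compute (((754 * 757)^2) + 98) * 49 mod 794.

754 * 757 = 570778 ≡ 686 (mod 794)
(686)^2 ≡ 548 (mod 794)
548 + 98 = 646
646 * 49 = 31654 ≡ 688 (mod 794)

688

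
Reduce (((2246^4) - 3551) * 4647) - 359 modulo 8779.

(2246)^4 ≡ 6664 (mod 8779)
6664 - 3551 = 3113
3113 * 4647 = 14466111 ≡ 7098 (mod 8779)
7098 - 359 = 6739

6739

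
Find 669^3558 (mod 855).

216

669^1 ≡ 669 (mod 855)
669^2 ≡ 669^2 = 447561 ≡ 396 (mod 855)
669^4 ≡ 396^2 = 156816 ≡ 351 (mod 855)
669^8 ≡ 351^2 = 123201 ≡ 81 (mod 855)
669^16 ≡ 81^2 = 6561 ≡ 576 (mod 855)
669^32 ≡ 576^2 = 331776 ≡ 36 (mod 855)
669^64 ≡ 36^2 = 1296 ≡ 441 (mod 855)
669^128 ≡ 441^2 = 194481 ≡ 396 (mod 855)
669^256 ≡ 396^2 = 156816 ≡ 351 (mod 855)
669^512 ≡ 351^2 = 123201 ≡ 81 (mod 855)
669^1024 ≡ 81^2 = 6561 ≡ 576 (mod 855)
669^2048 ≡ 576^2 = 331776 ≡ 36 (mod 855)
669^3558 = 669^2048 * 669^1024 * 669^256 * 669^128 * 669^64 * 669^32 * 669^4 * 669^2 ≡ 36 * 576 * 351 * 396 * 441 * 36 * 351 * 396 (mod 855).
Accumulate the product:
36 * 576 = 20736 ≡ 216
216 * 351 = 75816 ≡ 576
576 * 396 = 228096 ≡ 666
666 * 441 = 293706 ≡ 441
441 * 36 = 15876 ≡ 486
486 * 351 = 170586 ≡ 441
441 * 396 = 174636 ≡ 216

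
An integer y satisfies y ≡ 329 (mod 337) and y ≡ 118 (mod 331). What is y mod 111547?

337⁻¹ mod 331: 337·276 ≡ 1 (mod 331), so 337⁻¹ ≡ 276.
y = 329 + 337·((118 − 329)·276 mod 331) = 329 + 337·20 = 7069.

7069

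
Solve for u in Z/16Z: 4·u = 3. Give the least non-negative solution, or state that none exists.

gcd(4, 16) = 4, and 4 does not divide 3.
So the congruence has no solution.

no solution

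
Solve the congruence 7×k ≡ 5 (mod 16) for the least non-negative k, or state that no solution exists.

3

gcd(7, 16) = 1, so a unique solution mod 16 exists.
7⁻¹ ≡ 7 (mod 16).
k ≡ 7×5 ≡ 3 (mod 16).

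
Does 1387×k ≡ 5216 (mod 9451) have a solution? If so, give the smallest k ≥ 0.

gcd(1387, 9451) = 1, so a unique solution mod 9451 exists.
1387⁻¹ ≡ 4579 (mod 9451).
k ≡ 4579×5216 ≡ 1387 (mod 9451).

1387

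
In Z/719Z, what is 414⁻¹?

Run the extended Euclidean algorithm:
719 = 1·414 + 305
414 = 1·305 + 109
305 = 2·109 + 87
109 = 1·87 + 22
87 = 3·22 + 21
22 = 1·21 + 1
21 = 21·1 + 0
gcd(414, 719) = 1, so the inverse exists.
Bézout: 1 = −19·719 + 33·414.
So 414⁻¹ ≡ 33 (mod 719).

33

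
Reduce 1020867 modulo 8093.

1149

1020867 = 126×8093 + 1149, so 1020867 ≡ 1149 (mod 8093).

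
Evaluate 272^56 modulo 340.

Using repeated squaring:
56 in binary is 111000, i.e. 56 = 32 + 16 + 8.
272^1 ≡ 272 (mod 340)
272^2 ≡ 272^2 = 73984 ≡ 204 (mod 340)
272^4 ≡ 204^2 = 41616 ≡ 136 (mod 340)
272^8 ≡ 136^2 = 18496 ≡ 136 (mod 340)
272^16 ≡ 136^2 = 18496 ≡ 136 (mod 340)
272^32 ≡ 136^2 = 18496 ≡ 136 (mod 340)
272^56 = 272^32 * 272^16 * 272^8 ≡ 136 * 136 * 136 (mod 340).
Accumulate the product:
136 * 136 = 18496 ≡ 136
136 * 136 = 18496 ≡ 136

136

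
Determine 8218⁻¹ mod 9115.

9115 = 1·8218 + 897
8218 = 9·897 + 145
897 = 6·145 + 27
145 = 5·27 + 10
27 = 2·10 + 7
10 = 1·7 + 3
7 = 2·3 + 1
3 = 3·1 + 0
gcd(8218, 9115) = 1, so the inverse exists.
Bézout: 1 = 2437·9115 − 2703·8218.
So 8218⁻¹ ≡ −2703 ≡ 6412 (mod 9115).

6412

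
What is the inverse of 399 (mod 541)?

80

Apply the Euclidean algorithm and back-substitute:
541 = 1·399 + 142
399 = 2·142 + 115
142 = 1·115 + 27
115 = 4·27 + 7
27 = 3·7 + 6
7 = 1·6 + 1
6 = 6·1 + 0
gcd(399, 541) = 1, so the inverse exists.
Back-substitute for 1:
1 = 1·7 − 1·6
  = −1·27 + 4·7
  = 4·115 − 17·27
  = −17·142 + 21·115
  = 21·399 − 59·142
  = −59·541 + 80·399
So 399⁻¹ ≡ 80 (mod 541).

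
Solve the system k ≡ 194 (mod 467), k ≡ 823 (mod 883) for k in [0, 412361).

467⁻¹ mod 883: 467*329 ≡ 1 (mod 883), so 467⁻¹ ≡ 329.
k = 194 + 467*((823 − 194)*329 mod 883) = 194 + 467*319 = 149167.

149167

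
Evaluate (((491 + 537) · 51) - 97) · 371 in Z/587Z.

363

491 + 537 = 1028 ≡ 441 (mod 587)
441 · 51 = 22491 ≡ 185 (mod 587)
185 - 97 = 88
88 · 371 = 32648 ≡ 363 (mod 587)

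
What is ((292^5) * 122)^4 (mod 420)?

16

(292)^5 ≡ 52 (mod 420)
52 * 122 = 6344 ≡ 44 (mod 420)
(44)^4 ≡ 16 (mod 420)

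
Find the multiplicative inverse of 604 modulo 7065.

7065 = 11×604 + 421
604 = 1×421 + 183
421 = 2×183 + 55
183 = 3×55 + 18
55 = 3×18 + 1
18 = 18×1 + 0
gcd(604, 7065) = 1, so the inverse exists.
Back-substitute for 1:
1 = 1×55 − 3×18
  = −3×183 + 10×55
  = 10×421 − 23×183
  = −23×604 + 33×421
  = 33×7065 − 386×604
So 604⁻¹ ≡ −386 ≡ 6679 (mod 7065).

6679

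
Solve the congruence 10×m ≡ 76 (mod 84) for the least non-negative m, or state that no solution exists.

16

gcd(10, 84) = 2, and 2 | 76, so solutions exist.
Divide through by 2: 5×m ≡ 38 (mod 42).
5⁻¹ ≡ 17 (mod 42).
m ≡ 17×38 ≡ 16 (mod 42).
The smallest non-negative solution is m = 16.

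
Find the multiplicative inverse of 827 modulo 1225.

1225 = 1×827 + 398
827 = 2×398 + 31
398 = 12×31 + 26
31 = 1×26 + 5
26 = 5×5 + 1
5 = 5×1 + 0
gcd(827, 1225) = 1, so the inverse exists.
Back-substitute for 1:
1 = 1×26 − 5×5
  = −5×31 + 6×26
  = 6×398 − 77×31
  = −77×827 + 160×398
  = 160×1225 − 237×827
So 827⁻¹ ≡ −237 ≡ 988 (mod 1225).

988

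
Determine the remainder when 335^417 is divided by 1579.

1339

Using repeated squaring:
417 in binary is 110100001, i.e. 417 = 256 + 128 + 32 + 1.
335^1 ≡ 335 (mod 1579)
335^2 ≡ 335^2 = 112225 ≡ 116 (mod 1579)
335^4 ≡ 116^2 = 13456 ≡ 824 (mod 1579)
335^8 ≡ 824^2 = 678976 ≡ 6 (mod 1579)
335^16 ≡ 6^2 = 36 (mod 1579)
335^32 ≡ 36^2 = 1296 (mod 1579)
335^64 ≡ 1296^2 = 1679616 ≡ 1139 (mod 1579)
335^128 ≡ 1139^2 = 1297321 ≡ 962 (mod 1579)
335^256 ≡ 962^2 = 925444 ≡ 150 (mod 1579)
335^417 = 335^256 × 335^128 × 335^32 × 335^1 ≡ 150 × 962 × 1296 × 335 (mod 1579).
Accumulate the product:
150 × 962 = 144300 ≡ 611
611 × 1296 = 791856 ≡ 777
777 × 335 = 260295 ≡ 1339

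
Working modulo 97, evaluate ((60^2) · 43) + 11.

(60)^2 ≡ 11 (mod 97)
11 · 43 = 473 ≡ 85 (mod 97)
85 + 11 = 96

96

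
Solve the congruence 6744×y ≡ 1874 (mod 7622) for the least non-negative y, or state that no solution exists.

3288

gcd(6744, 7622) = 2, and 2 | 1874, so solutions exist.
Divide through by 2: 3372×y mod 3811 = 937.
3372⁻¹ ≡ 1606 (mod 3811).
y ≡ 1606×937 ≡ 3288 (mod 3811).
The smallest non-negative solution is y = 3288.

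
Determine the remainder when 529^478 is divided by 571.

142

478 in binary is 111011110, i.e. 478 = 256 + 128 + 64 + 16 + 8 + 4 + 2.
529^1 ≡ 529 (mod 571)
529^2 ≡ 529^2 = 279841 ≡ 51 (mod 571)
529^4 ≡ 51^2 = 2601 ≡ 317 (mod 571)
529^8 ≡ 317^2 = 100489 ≡ 564 (mod 571)
529^16 ≡ 564^2 = 318096 ≡ 49 (mod 571)
529^32 ≡ 49^2 = 2401 ≡ 117 (mod 571)
529^64 ≡ 117^2 = 13689 ≡ 556 (mod 571)
529^128 ≡ 556^2 = 309136 ≡ 225 (mod 571)
529^256 ≡ 225^2 = 50625 ≡ 377 (mod 571)
529^478 = 529^256 · 529^128 · 529^64 · 529^16 · 529^8 · 529^4 · 529^2 ≡ 377 · 225 · 556 · 49 · 564 · 317 · 51 (mod 571).
Accumulate the product:
377 · 225 = 84825 ≡ 317
317 · 556 = 176252 ≡ 384
384 · 49 = 18816 ≡ 544
544 · 564 = 306816 ≡ 189
189 · 317 = 59913 ≡ 529
529 · 51 = 26979 ≡ 142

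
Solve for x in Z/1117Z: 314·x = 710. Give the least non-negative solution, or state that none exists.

1041

gcd(314, 1117) = 1, so a unique solution mod 1117 exists.
314⁻¹ ≡ 217 (mod 1117).
x ≡ 217·710 ≡ 1041 (mod 1117).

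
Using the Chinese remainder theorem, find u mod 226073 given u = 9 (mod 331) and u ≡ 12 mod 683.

129099

331⁻¹ mod 683: 331×130 ≡ 1 (mod 683), so 331⁻¹ ≡ 130.
u = 9 + 331×((12 − 9)×130 mod 683) = 9 + 331×390 = 129099.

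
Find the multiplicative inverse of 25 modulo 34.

34 = 1*25 + 9
25 = 2*9 + 7
9 = 1*7 + 2
7 = 3*2 + 1
2 = 2*1 + 0
gcd(25, 34) = 1, so the inverse exists.
Bézout: 1 = −11*34 + 15*25.
So 25⁻¹ ≡ 15 (mod 34).

15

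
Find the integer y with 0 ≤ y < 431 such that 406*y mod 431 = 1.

362

431 = 1*406 + 25
406 = 16*25 + 6
25 = 4*6 + 1
6 = 6*1 + 0
gcd(406, 431) = 1, so the inverse exists.
Back-substitute for 1:
1 = 1*25 − 4*6
  = −4*406 + 65*25
  = 65*431 − 69*406
So 406⁻¹ ≡ −69 ≡ 362 (mod 431).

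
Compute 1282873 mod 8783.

555

1282873 = 146·8783 + 555, so 1282873 ≡ 555 (mod 8783).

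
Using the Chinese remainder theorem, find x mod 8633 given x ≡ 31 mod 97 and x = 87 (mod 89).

710

97⁻¹ mod 89: 97*78 ≡ 1 (mod 89), so 97⁻¹ ≡ 78.
x = 31 + 97*((87 − 31)*78 mod 89) = 31 + 97*7 = 710.
Check: 710 mod 97 = 31, 710 mod 89 = 87. ✓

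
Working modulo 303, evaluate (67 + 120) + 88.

275

67 + 120 = 187
187 + 88 = 275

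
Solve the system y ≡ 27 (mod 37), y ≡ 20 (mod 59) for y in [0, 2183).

37⁻¹ mod 59: 37·8 ≡ 1 (mod 59), so 37⁻¹ ≡ 8.
y = 27 + 37·((20 − 27)·8 mod 59) = 27 + 37·3 = 138.
Check: 138 mod 37 = 27, 138 mod 59 = 20. ✓

138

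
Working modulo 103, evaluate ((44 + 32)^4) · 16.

97

44 + 32 = 76
(76)^4 ≡ 64 (mod 103)
64 · 16 = 1024 ≡ 97 (mod 103)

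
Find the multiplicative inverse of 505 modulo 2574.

By the extended Euclidean algorithm:
2574 = 5*505 + 49
505 = 10*49 + 15
49 = 3*15 + 4
15 = 3*4 + 3
4 = 1*3 + 1
3 = 3*1 + 0
gcd(505, 2574) = 1, so the inverse exists.
Bézout: 1 = 134*2574 − 683*505.
So 505⁻¹ ≡ −683 ≡ 1891 (mod 2574).

1891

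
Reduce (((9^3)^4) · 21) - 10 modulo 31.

(9)^3 ≡ 16 (mod 31)
(16)^4 ≡ 2 (mod 31)
2 · 21 = 42 ≡ 11 (mod 31)
11 - 10 = 1

1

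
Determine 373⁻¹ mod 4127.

4127 = 11×373 + 24
373 = 15×24 + 13
24 = 1×13 + 11
13 = 1×11 + 2
11 = 5×2 + 1
2 = 2×1 + 0
gcd(373, 4127) = 1, so the inverse exists.
Bézout: 1 = 171×4127 − 1892×373.
So 373⁻¹ ≡ −1892 ≡ 2235 (mod 4127).

2235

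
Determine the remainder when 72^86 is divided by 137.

86 in binary is 1010110, i.e. 86 = 64 + 16 + 4 + 2.
72^1 ≡ 72 (mod 137)
72^2 ≡ 72^2 = 5184 ≡ 115 (mod 137)
72^4 ≡ 115^2 = 13225 ≡ 73 (mod 137)
72^8 ≡ 73^2 = 5329 ≡ 123 (mod 137)
72^16 ≡ 123^2 = 15129 ≡ 59 (mod 137)
72^32 ≡ 59^2 = 3481 ≡ 56 (mod 137)
72^64 ≡ 56^2 = 3136 ≡ 122 (mod 137)
72^86 = 72^64 × 72^16 × 72^4 × 72^2 ≡ 122 × 59 × 73 × 115 (mod 137).
Accumulate the product:
122 × 59 = 7198 ≡ 74
74 × 73 = 5402 ≡ 59
59 × 115 = 6785 ≡ 72

72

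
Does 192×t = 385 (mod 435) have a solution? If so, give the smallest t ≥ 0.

no solution

gcd(192, 435) = 3, and 3 does not divide 385.
So the congruence has no solution.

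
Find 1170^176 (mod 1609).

176 in binary is 10110000, i.e. 176 = 128 + 32 + 16.
1170^1 ≡ 1170 (mod 1609)
1170^2 ≡ 1170^2 = 1368900 ≡ 1250 (mod 1609)
1170^4 ≡ 1250^2 = 1562500 ≡ 161 (mod 1609)
1170^8 ≡ 161^2 = 25921 ≡ 177 (mod 1609)
1170^16 ≡ 177^2 = 31329 ≡ 758 (mod 1609)
1170^32 ≡ 758^2 = 574564 ≡ 151 (mod 1609)
1170^64 ≡ 151^2 = 22801 ≡ 275 (mod 1609)
1170^128 ≡ 275^2 = 75625 ≡ 2 (mod 1609)
1170^176 = 1170^128 × 1170^32 × 1170^16 ≡ 2 × 151 × 758 (mod 1609).
Accumulate the product:
2 × 151 = 302
302 × 758 = 228916 ≡ 438

438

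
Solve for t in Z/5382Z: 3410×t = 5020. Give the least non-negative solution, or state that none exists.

gcd(3410, 5382) = 2, and 2 | 5020, so solutions exist.
Divide through by 2: 1705×t ≡ 2510 (mod 2691).
1705⁻¹ ≡ 1411 (mod 2691).
t ≡ 1411×2510 ≡ 254 (mod 2691).
The smallest non-negative solution is t = 254.

254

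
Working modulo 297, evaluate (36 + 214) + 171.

124

36 + 214 = 250
250 + 171 = 421 ≡ 124 (mod 297)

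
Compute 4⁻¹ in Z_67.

67 = 16*4 + 3
4 = 1*3 + 1
3 = 3*1 + 0
gcd(4, 67) = 1, so the inverse exists.
Back-substitute for 1:
1 = 1*4 − 1*3
  = −1*67 + 17*4
So 4⁻¹ ≡ 17 (mod 67).

17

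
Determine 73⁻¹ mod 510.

7

Run the extended Euclidean algorithm:
510 = 6·73 + 72
73 = 1·72 + 1
72 = 72·1 + 0
gcd(73, 510) = 1, so the inverse exists.
Back-substitute for 1:
1 = 1·73 − 1·72
  = −1·510 + 7·73
So 73⁻¹ ≡ 7 (mod 510).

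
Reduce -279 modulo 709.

-279 = -1×709 + 430, so -279 ≡ 430 (mod 709).

430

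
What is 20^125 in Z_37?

24

125 in binary is 1111101, i.e. 125 = 64 + 32 + 16 + 8 + 4 + 1.
20^1 ≡ 20 (mod 37)
20^2 ≡ 20^2 = 400 ≡ 30 (mod 37)
20^4 ≡ 30^2 = 900 ≡ 12 (mod 37)
20^8 ≡ 12^2 = 144 ≡ 33 (mod 37)
20^16 ≡ 33^2 = 1089 ≡ 16 (mod 37)
20^32 ≡ 16^2 = 256 ≡ 34 (mod 37)
20^64 ≡ 34^2 = 1156 ≡ 9 (mod 37)
20^125 = 20^64 × 20^32 × 20^16 × 20^8 × 20^4 × 20^1 ≡ 9 × 34 × 16 × 33 × 12 × 20 (mod 37).
Accumulate the product:
9 × 34 = 306 ≡ 10
10 × 16 = 160 ≡ 12
12 × 33 = 396 ≡ 26
26 × 12 = 312 ≡ 16
16 × 20 = 320 ≡ 24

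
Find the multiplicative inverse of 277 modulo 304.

45

By the extended Euclidean algorithm:
304 = 1*277 + 27
277 = 10*27 + 7
27 = 3*7 + 6
7 = 1*6 + 1
6 = 6*1 + 0
gcd(277, 304) = 1, so the inverse exists.
Back-substitute for 1:
1 = 1*7 − 1*6
  = −1*27 + 4*7
  = 4*277 − 41*27
  = −41*304 + 45*277
So 277⁻¹ ≡ 45 (mod 304).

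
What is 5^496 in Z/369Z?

283

496 in binary is 111110000, i.e. 496 = 256 + 128 + 64 + 32 + 16.
5^1 ≡ 5 (mod 369)
5^2 ≡ 5^2 = 25 (mod 369)
5^4 ≡ 25^2 = 625 ≡ 256 (mod 369)
5^8 ≡ 256^2 = 65536 ≡ 223 (mod 369)
5^16 ≡ 223^2 = 49729 ≡ 283 (mod 369)
5^32 ≡ 283^2 = 80089 ≡ 16 (mod 369)
5^64 ≡ 16^2 = 256 (mod 369)
5^128 ≡ 256^2 = 65536 ≡ 223 (mod 369)
5^256 ≡ 223^2 = 49729 ≡ 283 (mod 369)
5^496 = 5^256 · 5^128 · 5^64 · 5^32 · 5^16 ≡ 283 · 223 · 256 · 16 · 283 (mod 369).
Accumulate the product:
283 · 223 = 63109 ≡ 10
10 · 256 = 2560 ≡ 346
346 · 16 = 5536 ≡ 1
1 · 283 = 283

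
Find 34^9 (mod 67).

34^1 ≡ 34 (mod 67)
34^2 ≡ 34^2 = 1156 ≡ 17 (mod 67)
34^4 ≡ 17^2 = 289 ≡ 21 (mod 67)
34^8 ≡ 21^2 = 441 ≡ 39 (mod 67)
34^9 = 34^8 * 34^1 ≡ 39 * 34 (mod 67).
39 * 34 = 1326 ≡ 53 (mod 67).

53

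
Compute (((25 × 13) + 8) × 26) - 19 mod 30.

29

25 × 13 = 325 ≡ 25 (mod 30)
25 + 8 = 33 ≡ 3 (mod 30)
3 × 26 = 78 ≡ 18 (mod 30)
18 - 19 = -1 ≡ 29 (mod 30)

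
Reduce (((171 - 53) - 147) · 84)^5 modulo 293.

18

171 - 53 = 118
118 - 147 = -29 ≡ 264 (mod 293)
264 · 84 = 22176 ≡ 201 (mod 293)
(201)^5 ≡ 18 (mod 293)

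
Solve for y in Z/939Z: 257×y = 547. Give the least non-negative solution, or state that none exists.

gcd(257, 939) = 1, so a unique solution mod 939 exists.
257⁻¹ ≡ 95 (mod 939).
y ≡ 95×547 ≡ 320 (mod 939).

320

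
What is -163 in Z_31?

-163 = -6·31 + 23, so -163 ≡ 23 (mod 31).

23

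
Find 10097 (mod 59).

8

10097 = 171*59 + 8, so 10097 ≡ 8 (mod 59).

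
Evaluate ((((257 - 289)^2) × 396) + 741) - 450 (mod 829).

257 - 289 = -32 ≡ 797 (mod 829)
(797)^2 ≡ 195 (mod 829)
195 × 396 = 77220 ≡ 123 (mod 829)
123 + 741 = 864 ≡ 35 (mod 829)
35 - 450 = -415 ≡ 414 (mod 829)

414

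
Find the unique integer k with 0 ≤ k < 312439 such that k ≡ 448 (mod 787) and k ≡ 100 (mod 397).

307378

787⁻¹ mod 397: 787·170 ≡ 1 (mod 397), so 787⁻¹ ≡ 170.
k = 448 + 787·((100 − 448)·170 mod 397) = 448 + 787·390 = 307378.
Check: 307378 mod 787 = 448, 307378 mod 397 = 100. ✓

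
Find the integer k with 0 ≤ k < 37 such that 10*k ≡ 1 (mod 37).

Run the extended Euclidean algorithm:
37 = 3*10 + 7
10 = 1*7 + 3
7 = 2*3 + 1
3 = 3*1 + 0
gcd(10, 37) = 1, so the inverse exists.
Back-substitute for 1:
1 = 1*7 − 2*3
  = −2*10 + 3*7
  = 3*37 − 11*10
So 10⁻¹ ≡ −11 ≡ 26 (mod 37).

26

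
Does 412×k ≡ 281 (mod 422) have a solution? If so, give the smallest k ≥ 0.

gcd(412, 422) = 2, and 2 does not divide 281.
So the congruence has no solution.

no solution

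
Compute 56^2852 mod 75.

61

Using repeated squaring:
56^1 ≡ 56 (mod 75)
56^2 ≡ 56^2 = 3136 ≡ 61 (mod 75)
56^4 ≡ 61^2 = 3721 ≡ 46 (mod 75)
56^8 ≡ 46^2 = 2116 ≡ 16 (mod 75)
56^16 ≡ 16^2 = 256 ≡ 31 (mod 75)
56^32 ≡ 31^2 = 961 ≡ 61 (mod 75)
56^64 ≡ 61^2 = 3721 ≡ 46 (mod 75)
56^128 ≡ 46^2 = 2116 ≡ 16 (mod 75)
56^256 ≡ 16^2 = 256 ≡ 31 (mod 75)
56^512 ≡ 31^2 = 961 ≡ 61 (mod 75)
56^1024 ≡ 61^2 = 3721 ≡ 46 (mod 75)
56^2048 ≡ 46^2 = 2116 ≡ 16 (mod 75)
56^2852 = 56^2048 × 56^512 × 56^256 × 56^32 × 56^4 ≡ 16 × 61 × 31 × 61 × 46 (mod 75).
Accumulate the product:
16 × 61 = 976 ≡ 1
1 × 31 = 31
31 × 61 = 1891 ≡ 16
16 × 46 = 736 ≡ 61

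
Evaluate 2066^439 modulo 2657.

2168

Using repeated squaring:
2066^1 ≡ 2066 (mod 2657)
2066^2 ≡ 2066^2 = 4268356 ≡ 1214 (mod 2657)
2066^4 ≡ 1214^2 = 1473796 ≡ 1818 (mod 2657)
2066^8 ≡ 1818^2 = 3305124 ≡ 2473 (mod 2657)
2066^16 ≡ 2473^2 = 6115729 ≡ 1972 (mod 2657)
2066^32 ≡ 1972^2 = 3888784 ≡ 1593 (mod 2657)
2066^64 ≡ 1593^2 = 2537649 ≡ 214 (mod 2657)
2066^128 ≡ 214^2 = 45796 ≡ 627 (mod 2657)
2066^256 ≡ 627^2 = 393129 ≡ 2550 (mod 2657)
2066^439 = 2066^256 · 2066^128 · 2066^32 · 2066^16 · 2066^4 · 2066^2 · 2066^1 ≡ 2550 · 627 · 1593 · 1972 · 1818 · 1214 · 2066 (mod 2657).
Accumulate the product:
2550 · 627 = 1598850 ≡ 1993
1993 · 1593 = 3174849 ≡ 2391
2391 · 1972 = 4715052 ≡ 1534
1534 · 1818 = 2788812 ≡ 1619
1619 · 1214 = 1965466 ≡ 1943
1943 · 2066 = 4014238 ≡ 2168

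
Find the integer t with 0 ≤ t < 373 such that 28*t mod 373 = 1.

Run the extended Euclidean algorithm:
373 = 13×28 + 9
28 = 3×9 + 1
9 = 9×1 + 0
gcd(28, 373) = 1, so the inverse exists.
Back-substitute for 1:
1 = 1×28 − 3×9
  = −3×373 + 40×28
So 28⁻¹ ≡ 40 (mod 373).

40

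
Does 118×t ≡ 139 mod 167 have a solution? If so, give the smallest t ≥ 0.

gcd(118, 167) = 1, so a unique solution mod 167 exists.
118⁻¹ ≡ 92 (mod 167).
t ≡ 92×139 ≡ 96 (mod 167).

96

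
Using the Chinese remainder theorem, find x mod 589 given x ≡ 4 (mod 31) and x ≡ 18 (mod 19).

31⁻¹ mod 19: 31*8 ≡ 1 (mod 19), so 31⁻¹ ≡ 8.
x = 4 + 31*((18 − 4)*8 mod 19) = 4 + 31*17 = 531.

531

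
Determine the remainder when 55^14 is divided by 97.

70

14 in binary is 1110, i.e. 14 = 8 + 4 + 2.
55^1 ≡ 55 (mod 97)
55^2 ≡ 55^2 = 3025 ≡ 18 (mod 97)
55^4 ≡ 18^2 = 324 ≡ 33 (mod 97)
55^8 ≡ 33^2 = 1089 ≡ 22 (mod 97)
55^14 = 55^8 × 55^4 × 55^2 ≡ 22 × 33 × 18 (mod 97).
Accumulate the product:
22 × 33 = 726 ≡ 47
47 × 18 = 846 ≡ 70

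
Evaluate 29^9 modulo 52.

9 in binary is 1001, i.e. 9 = 8 + 1.
29^1 ≡ 29 (mod 52)
29^2 ≡ 29^2 = 841 ≡ 9 (mod 52)
29^4 ≡ 9^2 = 81 ≡ 29 (mod 52)
29^8 ≡ 29^2 = 841 ≡ 9 (mod 52)
29^9 = 29^8 * 29^1 ≡ 9 * 29 (mod 52).
9 * 29 = 261 ≡ 1 (mod 52).

1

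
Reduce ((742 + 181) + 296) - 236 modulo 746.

237

742 + 181 = 923 ≡ 177 (mod 746)
177 + 296 = 473
473 - 236 = 237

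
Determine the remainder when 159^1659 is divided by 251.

By square-and-multiply:
1659 in binary is 11001111011, i.e. 1659 = 1024 + 512 + 64 + 32 + 16 + 8 + 2 + 1.
159^1 ≡ 159 (mod 251)
159^2 ≡ 159^2 = 25281 ≡ 181 (mod 251)
159^4 ≡ 181^2 = 32761 ≡ 131 (mod 251)
159^8 ≡ 131^2 = 17161 ≡ 93 (mod 251)
159^16 ≡ 93^2 = 8649 ≡ 115 (mod 251)
159^32 ≡ 115^2 = 13225 ≡ 173 (mod 251)
159^64 ≡ 173^2 = 29929 ≡ 60 (mod 251)
159^128 ≡ 60^2 = 3600 ≡ 86 (mod 251)
159^256 ≡ 86^2 = 7396 ≡ 117 (mod 251)
159^512 ≡ 117^2 = 13689 ≡ 135 (mod 251)
159^1024 ≡ 135^2 = 18225 ≡ 153 (mod 251)
159^1659 = 159^1024 · 159^512 · 159^64 · 159^32 · 159^16 · 159^8 · 159^2 · 159^1 ≡ 153 · 135 · 60 · 173 · 115 · 93 · 181 · 159 (mod 251).
Accumulate the product:
153 · 135 = 20655 ≡ 73
73 · 60 = 4380 ≡ 113
113 · 173 = 19549 ≡ 222
222 · 115 = 25530 ≡ 179
179 · 93 = 16647 ≡ 81
81 · 181 = 14661 ≡ 103
103 · 159 = 16377 ≡ 62

62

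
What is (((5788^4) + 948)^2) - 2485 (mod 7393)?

(5788)^4 ≡ 2987 (mod 7393)
2987 + 948 = 3935
(3935)^2 ≡ 3283 (mod 7393)
3283 - 2485 = 798

798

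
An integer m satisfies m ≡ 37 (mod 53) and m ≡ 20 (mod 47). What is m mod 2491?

302

53⁻¹ mod 47: 53·8 ≡ 1 (mod 47), so 53⁻¹ ≡ 8.
m = 37 + 53·((20 − 37)·8 mod 47) = 37 + 53·5 = 302.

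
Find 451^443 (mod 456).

Compute successive squares:
443 in binary is 110111011, i.e. 443 = 256 + 128 + 32 + 16 + 8 + 2 + 1.
451^1 ≡ 451 (mod 456)
451^2 ≡ 451^2 = 203401 ≡ 25 (mod 456)
451^4 ≡ 25^2 = 625 ≡ 169 (mod 456)
451^8 ≡ 169^2 = 28561 ≡ 289 (mod 456)
451^16 ≡ 289^2 = 83521 ≡ 73 (mod 456)
451^32 ≡ 73^2 = 5329 ≡ 313 (mod 456)
451^64 ≡ 313^2 = 97969 ≡ 385 (mod 456)
451^128 ≡ 385^2 = 148225 ≡ 25 (mod 456)
451^256 ≡ 25^2 = 625 ≡ 169 (mod 456)
451^443 = 451^256 · 451^128 · 451^32 · 451^16 · 451^8 · 451^2 · 451^1 ≡ 169 · 25 · 313 · 73 · 289 · 25 · 451 (mod 456).
Accumulate the product:
169 · 25 = 4225 ≡ 121
121 · 313 = 37873 ≡ 25
25 · 73 = 1825 ≡ 1
1 · 289 = 289
289 · 25 = 7225 ≡ 385
385 · 451 = 173635 ≡ 355

355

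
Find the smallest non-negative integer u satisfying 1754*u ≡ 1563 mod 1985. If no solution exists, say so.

gcd(1754, 1985) = 1, so a unique solution mod 1985 exists.
1754⁻¹ ≡ 739 (mod 1985).
u ≡ 739*1563 ≡ 1772 (mod 1985).

1772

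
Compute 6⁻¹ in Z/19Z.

Run the extended Euclidean algorithm:
19 = 3×6 + 1
6 = 6×1 + 0
gcd(6, 19) = 1, so the inverse exists.
Back-substitute for 1:
1 = 1×19 − 3×6
So 6⁻¹ ≡ −3 ≡ 16 (mod 19).

16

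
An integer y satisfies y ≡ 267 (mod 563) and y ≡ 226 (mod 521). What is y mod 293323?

258121

563⁻¹ mod 521: 563×459 ≡ 1 (mod 521), so 563⁻¹ ≡ 459.
y = 267 + 563×((226 − 267)×459 mod 521) = 267 + 563×458 = 258121.
Check: 258121 mod 563 = 267, 258121 mod 521 = 226. ✓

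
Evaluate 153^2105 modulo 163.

By square-and-multiply:
153^1 ≡ 153 (mod 163)
153^2 ≡ 153^2 = 23409 ≡ 100 (mod 163)
153^4 ≡ 100^2 = 10000 ≡ 57 (mod 163)
153^8 ≡ 57^2 = 3249 ≡ 152 (mod 163)
153^16 ≡ 152^2 = 23104 ≡ 121 (mod 163)
153^32 ≡ 121^2 = 14641 ≡ 134 (mod 163)
153^64 ≡ 134^2 = 17956 ≡ 26 (mod 163)
153^128 ≡ 26^2 = 676 ≡ 24 (mod 163)
153^256 ≡ 24^2 = 576 ≡ 87 (mod 163)
153^512 ≡ 87^2 = 7569 ≡ 71 (mod 163)
153^1024 ≡ 71^2 = 5041 ≡ 151 (mod 163)
153^2048 ≡ 151^2 = 22801 ≡ 144 (mod 163)
153^2105 = 153^2048 × 153^32 × 153^16 × 153^8 × 153^1 ≡ 144 × 134 × 121 × 152 × 153 (mod 163).
Accumulate the product:
144 × 134 = 19296 ≡ 62
62 × 121 = 7502 ≡ 4
4 × 152 = 608 ≡ 119
119 × 153 = 18207 ≡ 114

114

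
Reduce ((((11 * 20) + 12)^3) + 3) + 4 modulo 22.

11 * 20 = 220 ≡ 0 (mod 22)
0 + 12 = 12
(12)^3 ≡ 12 (mod 22)
12 + 3 = 15
15 + 4 = 19

19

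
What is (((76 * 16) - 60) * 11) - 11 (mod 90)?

76 * 16 = 1216 ≡ 46 (mod 90)
46 - 60 = -14 ≡ 76 (mod 90)
76 * 11 = 836 ≡ 26 (mod 90)
26 - 11 = 15

15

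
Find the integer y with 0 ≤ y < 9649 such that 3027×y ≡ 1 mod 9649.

4128

9649 = 3*3027 + 568
3027 = 5*568 + 187
568 = 3*187 + 7
187 = 26*7 + 5
7 = 1*5 + 2
5 = 2*2 + 1
2 = 2*1 + 0
gcd(3027, 9649) = 1, so the inverse exists.
Back-substitute for 1:
1 = 1*5 − 2*2
  = −2*7 + 3*5
  = 3*187 − 80*7
  = −80*568 + 243*187
  = 243*3027 − 1295*568
  = −1295*9649 + 4128*3027
So 3027⁻¹ ≡ 4128 (mod 9649).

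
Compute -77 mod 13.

-77 = -6×13 + 1, so -77 ≡ 1 (mod 13).

1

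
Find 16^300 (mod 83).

27

Using repeated squaring:
300 in binary is 100101100, i.e. 300 = 256 + 32 + 8 + 4.
16^1 ≡ 16 (mod 83)
16^2 ≡ 16^2 = 256 ≡ 7 (mod 83)
16^4 ≡ 7^2 = 49 (mod 83)
16^8 ≡ 49^2 = 2401 ≡ 77 (mod 83)
16^16 ≡ 77^2 = 5929 ≡ 36 (mod 83)
16^32 ≡ 36^2 = 1296 ≡ 51 (mod 83)
16^64 ≡ 51^2 = 2601 ≡ 28 (mod 83)
16^128 ≡ 28^2 = 784 ≡ 37 (mod 83)
16^256 ≡ 37^2 = 1369 ≡ 41 (mod 83)
16^300 = 16^256 * 16^32 * 16^8 * 16^4 ≡ 41 * 51 * 77 * 49 (mod 83).
Accumulate the product:
41 * 51 = 2091 ≡ 16
16 * 77 = 1232 ≡ 70
70 * 49 = 3430 ≡ 27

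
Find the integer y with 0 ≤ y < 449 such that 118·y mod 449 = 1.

293

449 = 3*118 + 95
118 = 1*95 + 23
95 = 4*23 + 3
23 = 7*3 + 2
3 = 1*2 + 1
2 = 2*1 + 0
gcd(118, 449) = 1, so the inverse exists.
Bézout: 1 = 41*449 − 156*118.
So 118⁻¹ ≡ −156 ≡ 293 (mod 449).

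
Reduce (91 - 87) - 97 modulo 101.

8

91 - 87 = 4
4 - 97 = -93 ≡ 8 (mod 101)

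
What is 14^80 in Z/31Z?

5

By square-and-multiply:
80 in binary is 1010000, i.e. 80 = 64 + 16.
14^1 ≡ 14 (mod 31)
14^2 ≡ 14^2 = 196 ≡ 10 (mod 31)
14^4 ≡ 10^2 = 100 ≡ 7 (mod 31)
14^8 ≡ 7^2 = 49 ≡ 18 (mod 31)
14^16 ≡ 18^2 = 324 ≡ 14 (mod 31)
14^32 ≡ 14^2 = 196 ≡ 10 (mod 31)
14^64 ≡ 10^2 = 100 ≡ 7 (mod 31)
14^80 = 14^64 × 14^16 ≡ 7 × 14 (mod 31).
7 × 14 = 98 ≡ 5 (mod 31).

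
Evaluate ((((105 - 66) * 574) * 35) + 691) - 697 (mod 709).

59

105 - 66 = 39
39 * 574 = 22386 ≡ 407 (mod 709)
407 * 35 = 14245 ≡ 65 (mod 709)
65 + 691 = 756 ≡ 47 (mod 709)
47 - 697 = -650 ≡ 59 (mod 709)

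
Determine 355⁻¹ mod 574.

574 = 1×355 + 219
355 = 1×219 + 136
219 = 1×136 + 83
136 = 1×83 + 53
83 = 1×53 + 30
53 = 1×30 + 23
30 = 1×23 + 7
23 = 3×7 + 2
7 = 3×2 + 1
2 = 2×1 + 0
gcd(355, 574) = 1, so the inverse exists.
Bézout: 1 = 154×574 − 249×355.
So 355⁻¹ ≡ −249 ≡ 325 (mod 574).

325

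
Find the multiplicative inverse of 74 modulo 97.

59

97 = 1*74 + 23
74 = 3*23 + 5
23 = 4*5 + 3
5 = 1*3 + 2
3 = 1*2 + 1
2 = 2*1 + 0
gcd(74, 97) = 1, so the inverse exists.
Bézout: 1 = 29*97 − 38*74.
So 74⁻¹ ≡ −38 ≡ 59 (mod 97).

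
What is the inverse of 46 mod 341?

Apply the Euclidean algorithm and back-substitute:
341 = 7*46 + 19
46 = 2*19 + 8
19 = 2*8 + 3
8 = 2*3 + 2
3 = 1*2 + 1
2 = 2*1 + 0
gcd(46, 341) = 1, so the inverse exists.
Back-substitute for 1:
1 = 1*3 − 1*2
  = −1*8 + 3*3
  = 3*19 − 7*8
  = −7*46 + 17*19
  = 17*341 − 126*46
So 46⁻¹ ≡ −126 ≡ 215 (mod 341).

215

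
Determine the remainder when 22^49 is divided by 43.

49 in binary is 110001, i.e. 49 = 32 + 16 + 1.
22^1 ≡ 22 (mod 43)
22^2 ≡ 22^2 = 484 ≡ 11 (mod 43)
22^4 ≡ 11^2 = 121 ≡ 35 (mod 43)
22^8 ≡ 35^2 = 1225 ≡ 21 (mod 43)
22^16 ≡ 21^2 = 441 ≡ 11 (mod 43)
22^32 ≡ 11^2 = 121 ≡ 35 (mod 43)
22^49 = 22^32 · 22^16 · 22^1 ≡ 35 · 11 · 22 (mod 43).
Accumulate the product:
35 · 11 = 385 ≡ 41
41 · 22 = 902 ≡ 42

42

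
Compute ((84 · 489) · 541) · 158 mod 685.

103

84 · 489 = 41076 ≡ 661 (mod 685)
661 · 541 = 357601 ≡ 31 (mod 685)
31 · 158 = 4898 ≡ 103 (mod 685)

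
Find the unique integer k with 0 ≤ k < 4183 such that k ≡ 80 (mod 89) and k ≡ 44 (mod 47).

2394

89⁻¹ mod 47: 89*28 ≡ 1 (mod 47), so 89⁻¹ ≡ 28.
k = 80 + 89*((44 − 80)*28 mod 47) = 80 + 89*26 = 2394.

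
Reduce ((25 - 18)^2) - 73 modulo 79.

25 - 18 = 7
(7)^2 ≡ 49 (mod 79)
49 - 73 = -24 ≡ 55 (mod 79)

55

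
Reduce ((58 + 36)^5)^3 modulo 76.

58 + 36 = 94 ≡ 18 (mod 76)
(18)^5 ≡ 56 (mod 76)
(56)^3 ≡ 56 (mod 76)

56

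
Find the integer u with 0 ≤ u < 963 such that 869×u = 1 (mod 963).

461

Apply the Euclidean algorithm and back-substitute:
963 = 1*869 + 94
869 = 9*94 + 23
94 = 4*23 + 2
23 = 11*2 + 1
2 = 2*1 + 0
gcd(869, 963) = 1, so the inverse exists.
Bézout: 1 = −416*963 + 461*869.
So 869⁻¹ ≡ 461 (mod 963).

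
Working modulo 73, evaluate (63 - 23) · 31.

63 - 23 = 40
40 · 31 = 1240 ≡ 72 (mod 73)

72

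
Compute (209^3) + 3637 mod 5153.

(209)^3 ≡ 3366 (mod 5153)
3366 + 3637 = 7003 ≡ 1850 (mod 5153)

1850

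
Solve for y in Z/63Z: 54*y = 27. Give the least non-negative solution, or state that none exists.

4

gcd(54, 63) = 9, and 9 | 27, so solutions exist.
Divide through by 9: 6*y ≡ 3 (mod 7).
6⁻¹ ≡ 6 (mod 7).
y ≡ 6*3 ≡ 4 (mod 7).
The smallest non-negative solution is y = 4.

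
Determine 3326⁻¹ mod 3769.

3769 = 1×3326 + 443
3326 = 7×443 + 225
443 = 1×225 + 218
225 = 1×218 + 7
218 = 31×7 + 1
7 = 7×1 + 0
gcd(3326, 3769) = 1, so the inverse exists.
Bézout: 1 = 473×3769 − 536×3326.
So 3326⁻¹ ≡ −536 ≡ 3233 (mod 3769).

3233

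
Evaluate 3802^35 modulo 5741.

35 in binary is 100011, i.e. 35 = 32 + 2 + 1.
3802^1 ≡ 3802 (mod 5741)
3802^2 ≡ 3802^2 = 14455204 ≡ 5107 (mod 5741)
3802^4 ≡ 5107^2 = 26081449 ≡ 86 (mod 5741)
3802^8 ≡ 86^2 = 7396 ≡ 1655 (mod 5741)
3802^16 ≡ 1655^2 = 2739025 ≡ 568 (mod 5741)
3802^32 ≡ 568^2 = 322624 ≡ 1128 (mod 5741)
3802^35 = 3802^32 × 3802^2 × 3802^1 ≡ 1128 × 5107 × 3802 (mod 5741).
Accumulate the product:
1128 × 5107 = 5760696 ≡ 2473
2473 × 3802 = 9402346 ≡ 4329

4329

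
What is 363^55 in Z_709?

20

363^1 ≡ 363 (mod 709)
363^2 ≡ 363^2 = 131769 ≡ 604 (mod 709)
363^4 ≡ 604^2 = 364816 ≡ 390 (mod 709)
363^8 ≡ 390^2 = 152100 ≡ 374 (mod 709)
363^16 ≡ 374^2 = 139876 ≡ 203 (mod 709)
363^32 ≡ 203^2 = 41209 ≡ 87 (mod 709)
363^55 = 363^32 * 363^16 * 363^4 * 363^2 * 363^1 ≡ 87 * 203 * 390 * 604 * 363 (mod 709).
Accumulate the product:
87 * 203 = 17661 ≡ 645
645 * 390 = 251550 ≡ 564
564 * 604 = 340656 ≡ 336
336 * 363 = 121968 ≡ 20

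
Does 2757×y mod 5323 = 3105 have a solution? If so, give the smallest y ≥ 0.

gcd(2757, 5323) = 1, so a unique solution mod 5323 exists.
2757⁻¹ ≡ 641 (mod 5323).
y ≡ 641×3105 ≡ 4826 (mod 5323).

4826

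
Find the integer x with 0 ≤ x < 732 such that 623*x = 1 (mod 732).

732 = 1*623 + 109
623 = 5*109 + 78
109 = 1*78 + 31
78 = 2*31 + 16
31 = 1*16 + 15
16 = 1*15 + 1
15 = 15*1 + 0
gcd(623, 732) = 1, so the inverse exists.
Bézout: 1 = −40*732 + 47*623.
So 623⁻¹ ≡ 47 (mod 732).

47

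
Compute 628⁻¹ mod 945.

787

Apply the Euclidean algorithm and back-substitute:
945 = 1×628 + 317
628 = 1×317 + 311
317 = 1×311 + 6
311 = 51×6 + 5
6 = 1×5 + 1
5 = 5×1 + 0
gcd(628, 945) = 1, so the inverse exists.
Back-substitute for 1:
1 = 1×6 − 1×5
  = −1×311 + 52×6
  = 52×317 − 53×311
  = −53×628 + 105×317
  = 105×945 − 158×628
So 628⁻¹ ≡ −158 ≡ 787 (mod 945).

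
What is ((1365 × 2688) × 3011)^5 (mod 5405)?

4540

1365 × 2688 = 3669120 ≡ 4530 (mod 5405)
4530 × 3011 = 13639830 ≡ 3015 (mod 5405)
(3015)^5 ≡ 4540 (mod 5405)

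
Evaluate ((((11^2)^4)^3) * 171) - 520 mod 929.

811

(11)^2 ≡ 121 (mod 929)
(121)^4 ≡ 492 (mod 929)
(492)^3 ≡ 475 (mod 929)
475 * 171 = 81225 ≡ 402 (mod 929)
402 - 520 = -118 ≡ 811 (mod 929)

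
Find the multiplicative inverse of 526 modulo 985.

691

Apply the Euclidean algorithm and back-substitute:
985 = 1×526 + 459
526 = 1×459 + 67
459 = 6×67 + 57
67 = 1×57 + 10
57 = 5×10 + 7
10 = 1×7 + 3
7 = 2×3 + 1
3 = 3×1 + 0
gcd(526, 985) = 1, so the inverse exists.
Back-substitute for 1:
1 = 1×7 − 2×3
  = −2×10 + 3×7
  = 3×57 − 17×10
  = −17×67 + 20×57
  = 20×459 − 137×67
  = −137×526 + 157×459
  = 157×985 − 294×526
So 526⁻¹ ≡ −294 ≡ 691 (mod 985).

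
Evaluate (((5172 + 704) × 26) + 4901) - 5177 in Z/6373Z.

5172 + 704 = 5876
5876 × 26 = 152776 ≡ 6197 (mod 6373)
6197 + 4901 = 11098 ≡ 4725 (mod 6373)
4725 - 5177 = -452 ≡ 5921 (mod 6373)

5921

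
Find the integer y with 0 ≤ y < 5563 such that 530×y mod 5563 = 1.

1396

By the extended Euclidean algorithm:
5563 = 10*530 + 263
530 = 2*263 + 4
263 = 65*4 + 3
4 = 1*3 + 1
3 = 3*1 + 0
gcd(530, 5563) = 1, so the inverse exists.
Back-substitute for 1:
1 = 1*4 − 1*3
  = −1*263 + 66*4
  = 66*530 − 133*263
  = −133*5563 + 1396*530
So 530⁻¹ ≡ 1396 (mod 5563).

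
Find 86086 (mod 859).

186

86086 = 100·859 + 186, so 86086 ≡ 186 (mod 859).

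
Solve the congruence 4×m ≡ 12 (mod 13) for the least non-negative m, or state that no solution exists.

gcd(4, 13) = 1, so a unique solution mod 13 exists.
4⁻¹ ≡ 10 (mod 13).
m ≡ 10×12 ≡ 3 (mod 13).

3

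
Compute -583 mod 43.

19

-583 = -14·43 + 19, so -583 ≡ 19 (mod 43).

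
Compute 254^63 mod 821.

By square-and-multiply:
63 in binary is 111111, i.e. 63 = 32 + 16 + 8 + 4 + 2 + 1.
254^1 ≡ 254 (mod 821)
254^2 ≡ 254^2 = 64516 ≡ 478 (mod 821)
254^4 ≡ 478^2 = 228484 ≡ 246 (mod 821)
254^8 ≡ 246^2 = 60516 ≡ 583 (mod 821)
254^16 ≡ 583^2 = 339889 ≡ 816 (mod 821)
254^32 ≡ 816^2 = 665856 ≡ 25 (mod 821)
254^63 = 254^32 × 254^16 × 254^8 × 254^4 × 254^2 × 254^1 ≡ 25 × 816 × 583 × 246 × 478 × 254 (mod 821).
Accumulate the product:
25 × 816 = 20400 ≡ 696
696 × 583 = 405768 ≡ 194
194 × 246 = 47724 ≡ 106
106 × 478 = 50668 ≡ 587
587 × 254 = 149098 ≡ 497

497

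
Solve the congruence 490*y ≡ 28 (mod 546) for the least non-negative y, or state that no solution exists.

gcd(490, 546) = 14, and 14 | 28, so solutions exist.
Divide through by 14: 35*y = 2 (mod 39).
35⁻¹ ≡ 29 (mod 39).
y ≡ 29*2 ≡ 19 (mod 39).
The smallest non-negative solution is y = 19.

19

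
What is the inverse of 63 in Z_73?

51

73 = 1*63 + 10
63 = 6*10 + 3
10 = 3*3 + 1
3 = 3*1 + 0
gcd(63, 73) = 1, so the inverse exists.
Bézout: 1 = 19*73 − 22*63.
So 63⁻¹ ≡ −22 ≡ 51 (mod 73).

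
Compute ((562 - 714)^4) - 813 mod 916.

499

562 - 714 = -152 ≡ 764 (mod 916)
(764)^4 ≡ 396 (mod 916)
396 - 813 = -417 ≡ 499 (mod 916)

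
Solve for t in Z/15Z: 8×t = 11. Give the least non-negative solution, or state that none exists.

gcd(8, 15) = 1, so a unique solution mod 15 exists.
8⁻¹ ≡ 2 (mod 15).
t ≡ 2×11 ≡ 7 (mod 15).

7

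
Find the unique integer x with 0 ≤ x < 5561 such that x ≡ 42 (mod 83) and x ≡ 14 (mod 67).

83⁻¹ mod 67: 83·21 ≡ 1 (mod 67), so 83⁻¹ ≡ 21.
x = 42 + 83·((14 − 42)·21 mod 67) = 42 + 83·15 = 1287.

1287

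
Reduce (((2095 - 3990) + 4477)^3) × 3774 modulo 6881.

2095 - 3990 = -1895 ≡ 4986 (mod 6881)
4986 + 4477 = 9463 ≡ 2582 (mod 6881)
(2582)^3 ≡ 6173 (mod 6881)
6173 × 3774 = 23296902 ≡ 4717 (mod 6881)

4717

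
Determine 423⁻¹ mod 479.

402

Run the extended Euclidean algorithm:
479 = 1×423 + 56
423 = 7×56 + 31
56 = 1×31 + 25
31 = 1×25 + 6
25 = 4×6 + 1
6 = 6×1 + 0
gcd(423, 479) = 1, so the inverse exists.
Bézout: 1 = 68×479 − 77×423.
So 423⁻¹ ≡ −77 ≡ 402 (mod 479).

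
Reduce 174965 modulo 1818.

437

174965 = 96·1818 + 437, so 174965 ≡ 437 (mod 1818).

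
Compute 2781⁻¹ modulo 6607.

4274

Run the extended Euclidean algorithm:
6607 = 2*2781 + 1045
2781 = 2*1045 + 691
1045 = 1*691 + 354
691 = 1*354 + 337
354 = 1*337 + 17
337 = 19*17 + 14
17 = 1*14 + 3
14 = 4*3 + 2
3 = 1*2 + 1
2 = 2*1 + 0
gcd(2781, 6607) = 1, so the inverse exists.
Back-substitute for 1:
1 = 1*3 − 1*2
  = −1*14 + 5*3
  = 5*17 − 6*14
  = −6*337 + 119*17
  = 119*354 − 125*337
  = −125*691 + 244*354
  = 244*1045 − 369*691
  = −369*2781 + 982*1045
  = 982*6607 − 2333*2781
So 2781⁻¹ ≡ −2333 ≡ 4274 (mod 6607).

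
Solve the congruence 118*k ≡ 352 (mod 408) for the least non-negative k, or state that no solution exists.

124

gcd(118, 408) = 2, and 2 | 352, so solutions exist.
Divide through by 2: 59*k ≡ 176 (mod 204).
59⁻¹ ≡ 83 (mod 204).
k ≡ 83*176 ≡ 124 (mod 204).
The smallest non-negative solution is k = 124.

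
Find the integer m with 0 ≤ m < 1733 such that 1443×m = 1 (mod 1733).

1237

1733 = 1·1443 + 290
1443 = 4·290 + 283
290 = 1·283 + 7
283 = 40·7 + 3
7 = 2·3 + 1
3 = 3·1 + 0
gcd(1443, 1733) = 1, so the inverse exists.
Bézout: 1 = 413·1733 − 496·1443.
So 1443⁻¹ ≡ −496 ≡ 1237 (mod 1733).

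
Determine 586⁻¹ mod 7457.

1158

Run the extended Euclidean algorithm:
7457 = 12·586 + 425
586 = 1·425 + 161
425 = 2·161 + 103
161 = 1·103 + 58
103 = 1·58 + 45
58 = 1·45 + 13
45 = 3·13 + 6
13 = 2·6 + 1
6 = 6·1 + 0
gcd(586, 7457) = 1, so the inverse exists.
Back-substitute for 1:
1 = 1·13 − 2·6
  = −2·45 + 7·13
  = 7·58 − 9·45
  = −9·103 + 16·58
  = 16·161 − 25·103
  = −25·425 + 66·161
  = 66·586 − 91·425
  = −91·7457 + 1158·586
So 586⁻¹ ≡ 1158 (mod 7457).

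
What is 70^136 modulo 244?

By square-and-multiply:
70^1 ≡ 70 (mod 244)
70^2 ≡ 70^2 = 4900 ≡ 20 (mod 244)
70^4 ≡ 20^2 = 400 ≡ 156 (mod 244)
70^8 ≡ 156^2 = 24336 ≡ 180 (mod 244)
70^16 ≡ 180^2 = 32400 ≡ 192 (mod 244)
70^32 ≡ 192^2 = 36864 ≡ 20 (mod 244)
70^64 ≡ 20^2 = 400 ≡ 156 (mod 244)
70^128 ≡ 156^2 = 24336 ≡ 180 (mod 244)
70^136 = 70^128 × 70^8 ≡ 180 × 180 (mod 244).
180 × 180 = 32400 ≡ 192 (mod 244).

192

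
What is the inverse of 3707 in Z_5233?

By the extended Euclidean algorithm:
5233 = 1*3707 + 1526
3707 = 2*1526 + 655
1526 = 2*655 + 216
655 = 3*216 + 7
216 = 30*7 + 6
7 = 1*6 + 1
6 = 6*1 + 0
gcd(3707, 5233) = 1, so the inverse exists.
Back-substitute for 1:
1 = 1*7 − 1*6
  = −1*216 + 31*7
  = 31*655 − 94*216
  = −94*1526 + 219*655
  = 219*3707 − 532*1526
  = −532*5233 + 751*3707
So 3707⁻¹ ≡ 751 (mod 5233).

751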